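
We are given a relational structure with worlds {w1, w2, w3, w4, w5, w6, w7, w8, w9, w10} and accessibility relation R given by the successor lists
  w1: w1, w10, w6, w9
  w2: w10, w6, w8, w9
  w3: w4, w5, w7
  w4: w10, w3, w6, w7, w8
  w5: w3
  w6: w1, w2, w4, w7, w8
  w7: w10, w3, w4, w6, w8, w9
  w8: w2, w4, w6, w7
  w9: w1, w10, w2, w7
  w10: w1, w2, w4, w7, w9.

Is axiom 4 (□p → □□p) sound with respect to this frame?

The schema 4 characterises exactly the transitive frames.
Transitive: no — w1 R w10 and w10 R w2, but not w1 R w2.

No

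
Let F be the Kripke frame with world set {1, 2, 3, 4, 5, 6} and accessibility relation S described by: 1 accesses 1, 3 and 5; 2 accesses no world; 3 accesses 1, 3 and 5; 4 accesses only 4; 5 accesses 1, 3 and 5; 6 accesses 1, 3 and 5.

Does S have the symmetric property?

Symmetric: no — 6 S 1 but not 1 S 6.

No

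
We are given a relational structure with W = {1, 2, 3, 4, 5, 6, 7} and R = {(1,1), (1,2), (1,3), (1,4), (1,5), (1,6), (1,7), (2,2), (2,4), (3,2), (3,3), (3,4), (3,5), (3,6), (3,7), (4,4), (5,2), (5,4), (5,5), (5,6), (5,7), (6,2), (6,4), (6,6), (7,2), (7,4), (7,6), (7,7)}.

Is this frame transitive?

Yes

Transitive: yes — every two-step R-path is closed by a direct edge.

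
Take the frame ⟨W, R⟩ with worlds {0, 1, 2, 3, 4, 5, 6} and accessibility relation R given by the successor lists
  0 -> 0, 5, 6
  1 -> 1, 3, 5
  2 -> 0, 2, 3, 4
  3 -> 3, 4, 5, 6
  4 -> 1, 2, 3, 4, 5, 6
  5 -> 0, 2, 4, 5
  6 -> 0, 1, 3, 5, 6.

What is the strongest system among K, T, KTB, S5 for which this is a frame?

T

Reflexive (axiom T): yes — every world is R-related to itself.
Symmetric (axiom B): no — 1 R 3 but not 3 R 1.
Euclidean (axiom 5): no — 0 R 5 and 0 R 6, but not 5 R 6.
So F validates K, T; KTB would additionally require R to be symmetric. The strongest is T.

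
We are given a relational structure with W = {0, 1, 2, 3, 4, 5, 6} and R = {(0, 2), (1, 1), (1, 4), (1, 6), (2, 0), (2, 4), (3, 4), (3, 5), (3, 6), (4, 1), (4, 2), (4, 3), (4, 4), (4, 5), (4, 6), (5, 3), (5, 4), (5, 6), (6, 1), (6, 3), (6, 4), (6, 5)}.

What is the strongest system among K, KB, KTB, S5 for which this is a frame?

Symmetric (axiom B): yes — every pair in R has its reverse in R.
Reflexive (axiom T): no — 0 is not related to itself.
Euclidean (axiom 5): no — 2 R 0 and 2 R 4, but not 0 R 4.
So F validates K, KB; KTB would additionally require R to be reflexive. The strongest is KB.

KB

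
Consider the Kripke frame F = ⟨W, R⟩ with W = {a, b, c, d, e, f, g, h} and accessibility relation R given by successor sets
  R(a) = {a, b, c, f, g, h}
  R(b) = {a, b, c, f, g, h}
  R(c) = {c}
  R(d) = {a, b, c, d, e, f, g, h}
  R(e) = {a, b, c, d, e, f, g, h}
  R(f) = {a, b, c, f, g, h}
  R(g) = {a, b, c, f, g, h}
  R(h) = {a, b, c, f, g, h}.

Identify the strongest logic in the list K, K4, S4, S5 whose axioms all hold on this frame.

Transitive (axiom 4): yes — every two-step R-path is closed by a direct edge.
Reflexive (axiom T): yes — every world is R-related to itself.
Euclidean (axiom 5): no — a R c and a R b, but not c R b.
So F validates K, K4, S4; S5 would additionally require R to be Euclidean. The strongest is S4.

S4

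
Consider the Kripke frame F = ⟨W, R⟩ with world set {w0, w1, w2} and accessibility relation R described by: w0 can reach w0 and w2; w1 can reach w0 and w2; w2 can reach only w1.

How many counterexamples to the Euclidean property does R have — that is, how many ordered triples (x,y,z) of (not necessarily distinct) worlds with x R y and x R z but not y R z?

Enumerating: (w0,w2,w0), (w0,w2,w2), (w1,w2,w0), (w1,w2,w2), (w2,w1,w1).

5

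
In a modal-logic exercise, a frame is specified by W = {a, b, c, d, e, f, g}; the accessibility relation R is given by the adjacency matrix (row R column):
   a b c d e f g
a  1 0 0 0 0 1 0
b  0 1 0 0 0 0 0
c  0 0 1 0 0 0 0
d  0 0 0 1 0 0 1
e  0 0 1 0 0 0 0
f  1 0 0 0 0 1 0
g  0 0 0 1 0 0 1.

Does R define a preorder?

No

Reflexive: no — e is not related to itself.
Transitive: yes — every two-step R-path is closed by a direct edge.
So R is not a preorder.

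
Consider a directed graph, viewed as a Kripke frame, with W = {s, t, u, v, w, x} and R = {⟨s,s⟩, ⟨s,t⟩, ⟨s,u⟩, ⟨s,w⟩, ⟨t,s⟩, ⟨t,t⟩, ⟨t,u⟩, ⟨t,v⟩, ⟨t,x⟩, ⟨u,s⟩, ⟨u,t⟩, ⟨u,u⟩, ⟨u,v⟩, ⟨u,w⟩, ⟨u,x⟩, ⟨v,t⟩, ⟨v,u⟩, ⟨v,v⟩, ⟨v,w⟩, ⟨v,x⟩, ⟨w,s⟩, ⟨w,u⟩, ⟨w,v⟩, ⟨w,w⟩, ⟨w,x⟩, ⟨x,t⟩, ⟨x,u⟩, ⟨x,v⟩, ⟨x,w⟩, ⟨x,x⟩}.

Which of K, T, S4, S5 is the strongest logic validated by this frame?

Reflexive (axiom T): yes — every world is R-related to itself.
Transitive (axiom 4): no — s R t and t R v, but not s R v.
Euclidean (axiom 5): no — s R t and s R w, but not t R w.
So F validates K, T; S4 would additionally require R to be transitive. The strongest is T.

T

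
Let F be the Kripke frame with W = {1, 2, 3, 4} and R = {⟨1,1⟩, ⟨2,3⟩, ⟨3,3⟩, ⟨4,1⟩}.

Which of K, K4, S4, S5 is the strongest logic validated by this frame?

Transitive (axiom 4): yes — every two-step R-path is closed by a direct edge.
Reflexive (axiom T): no — 2 is not related to itself.
Euclidean (axiom 5): yes — any two successors of a common world are R-related.
So F validates K, K4; S4 would additionally require R to be reflexive. The strongest is K4.

K4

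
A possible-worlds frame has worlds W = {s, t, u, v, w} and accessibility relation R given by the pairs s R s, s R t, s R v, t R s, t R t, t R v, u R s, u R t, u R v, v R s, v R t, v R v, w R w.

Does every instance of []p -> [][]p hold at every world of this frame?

By correspondence theory, 4 is valid on a frame iff R is transitive.
Transitive: yes — every two-step R-path is closed by a direct edge.

Yes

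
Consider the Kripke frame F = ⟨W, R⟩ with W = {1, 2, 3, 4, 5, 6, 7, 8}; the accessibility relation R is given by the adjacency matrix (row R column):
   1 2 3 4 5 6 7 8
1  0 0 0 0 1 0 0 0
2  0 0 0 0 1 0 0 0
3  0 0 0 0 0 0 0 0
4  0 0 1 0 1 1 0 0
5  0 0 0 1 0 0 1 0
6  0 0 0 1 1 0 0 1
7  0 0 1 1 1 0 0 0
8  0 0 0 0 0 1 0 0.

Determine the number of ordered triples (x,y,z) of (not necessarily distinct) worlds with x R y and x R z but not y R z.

27

Enumerating: (1,5,5), (2,5,5), (4,3,3), (4,3,5), (4,3,6), (4,5,3), (4,5,5), (4,5,6), (4,6,3), (4,6,6), (5,4,4), (5,4,7), … and 15 more.
Total: 27.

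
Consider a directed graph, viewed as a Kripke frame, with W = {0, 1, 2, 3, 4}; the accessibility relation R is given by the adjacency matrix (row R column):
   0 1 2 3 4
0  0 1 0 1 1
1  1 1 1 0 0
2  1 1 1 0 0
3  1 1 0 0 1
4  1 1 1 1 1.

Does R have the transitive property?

Transitive: no — 0 R 1 and 1 R 2, but not 0 R 2.

No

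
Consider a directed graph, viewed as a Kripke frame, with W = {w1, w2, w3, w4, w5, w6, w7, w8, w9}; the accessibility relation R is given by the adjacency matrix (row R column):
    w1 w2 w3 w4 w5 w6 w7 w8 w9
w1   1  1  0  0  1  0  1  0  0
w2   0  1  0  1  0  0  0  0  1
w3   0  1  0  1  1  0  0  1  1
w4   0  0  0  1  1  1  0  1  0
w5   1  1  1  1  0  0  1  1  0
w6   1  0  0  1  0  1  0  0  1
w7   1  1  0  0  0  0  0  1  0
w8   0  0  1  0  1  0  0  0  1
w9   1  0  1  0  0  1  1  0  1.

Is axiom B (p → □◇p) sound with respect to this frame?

By correspondence theory, B is valid on a frame iff R is symmetric.
Symmetric: no — w1 R w2 but not w2 R w1.

No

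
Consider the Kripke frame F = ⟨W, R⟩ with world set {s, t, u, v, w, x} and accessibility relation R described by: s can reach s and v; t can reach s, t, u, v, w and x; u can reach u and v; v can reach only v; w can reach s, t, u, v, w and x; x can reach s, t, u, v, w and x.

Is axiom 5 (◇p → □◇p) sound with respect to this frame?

The schema 5 characterises exactly the Euclidean frames.
Euclidean: no — t R s and t R u, but not s R u.

No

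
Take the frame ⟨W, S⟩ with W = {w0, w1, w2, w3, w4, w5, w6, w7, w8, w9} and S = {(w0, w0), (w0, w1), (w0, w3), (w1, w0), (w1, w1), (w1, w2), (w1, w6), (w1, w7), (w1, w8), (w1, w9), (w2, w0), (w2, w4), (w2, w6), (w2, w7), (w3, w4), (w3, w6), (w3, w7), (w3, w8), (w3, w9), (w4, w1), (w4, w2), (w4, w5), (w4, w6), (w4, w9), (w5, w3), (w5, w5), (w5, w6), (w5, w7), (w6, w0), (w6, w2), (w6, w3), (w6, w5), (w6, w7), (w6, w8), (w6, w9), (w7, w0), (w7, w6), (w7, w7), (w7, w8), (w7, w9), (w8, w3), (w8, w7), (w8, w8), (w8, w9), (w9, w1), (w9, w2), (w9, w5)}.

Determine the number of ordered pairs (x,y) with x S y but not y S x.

24

Enumerating: (w0,w3), (w1,w2), (w1,w6), (w1,w7), (w1,w8), (w2,w0), (w2,w7), (w3,w4), (w3,w7), (w3,w9), (w4,w1), (w4,w5), … and 12 more.
Total: 24.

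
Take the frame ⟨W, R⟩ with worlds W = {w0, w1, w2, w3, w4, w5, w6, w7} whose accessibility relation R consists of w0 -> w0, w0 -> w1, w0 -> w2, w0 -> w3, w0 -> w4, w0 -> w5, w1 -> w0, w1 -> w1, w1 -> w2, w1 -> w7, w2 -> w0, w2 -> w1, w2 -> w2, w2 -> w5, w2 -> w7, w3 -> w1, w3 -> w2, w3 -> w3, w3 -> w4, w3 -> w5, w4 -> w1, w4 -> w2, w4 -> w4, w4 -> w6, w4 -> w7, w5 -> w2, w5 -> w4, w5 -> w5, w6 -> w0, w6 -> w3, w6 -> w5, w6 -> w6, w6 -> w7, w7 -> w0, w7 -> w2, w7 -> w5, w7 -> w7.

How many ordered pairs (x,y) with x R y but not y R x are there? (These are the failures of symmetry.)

Enumerating: (w0,w3), (w0,w4), (w0,w5), (w1,w7), (w3,w1), (w3,w2), (w3,w4), (w3,w5), (w4,w1), (w4,w2), (w4,w6), (w4,w7), … and 7 more.
Total: 19.

19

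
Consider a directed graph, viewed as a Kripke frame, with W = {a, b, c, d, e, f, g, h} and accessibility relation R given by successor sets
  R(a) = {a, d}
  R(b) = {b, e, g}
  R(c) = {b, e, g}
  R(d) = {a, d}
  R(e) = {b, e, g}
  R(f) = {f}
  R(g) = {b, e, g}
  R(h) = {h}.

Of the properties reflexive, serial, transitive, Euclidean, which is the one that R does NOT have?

Reflexive: no — c is not related to itself.
Serial: yes — every world has a successor (e.g. a R a).
Transitive: yes — every two-step R-path is closed by a direct edge.
Euclidean: yes — any two successors of a common world are R-related.
Only reflexive fails.

reflexive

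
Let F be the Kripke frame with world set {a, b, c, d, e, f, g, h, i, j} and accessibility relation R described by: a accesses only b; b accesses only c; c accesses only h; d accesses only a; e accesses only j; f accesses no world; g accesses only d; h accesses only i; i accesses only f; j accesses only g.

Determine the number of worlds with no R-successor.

Enumerating: f.

1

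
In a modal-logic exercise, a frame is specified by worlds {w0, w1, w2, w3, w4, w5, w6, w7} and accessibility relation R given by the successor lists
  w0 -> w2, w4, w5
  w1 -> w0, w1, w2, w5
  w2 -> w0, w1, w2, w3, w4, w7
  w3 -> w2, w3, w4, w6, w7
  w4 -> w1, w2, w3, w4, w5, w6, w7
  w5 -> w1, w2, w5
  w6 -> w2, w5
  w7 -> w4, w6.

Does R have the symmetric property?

No

Symmetric: no — w0 R w4 but not w4 R w0.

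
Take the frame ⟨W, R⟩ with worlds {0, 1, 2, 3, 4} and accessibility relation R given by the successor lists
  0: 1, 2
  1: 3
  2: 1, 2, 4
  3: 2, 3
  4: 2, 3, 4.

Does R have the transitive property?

Transitive: no — 0 R 1 and 1 R 3, but not 0 R 3.

No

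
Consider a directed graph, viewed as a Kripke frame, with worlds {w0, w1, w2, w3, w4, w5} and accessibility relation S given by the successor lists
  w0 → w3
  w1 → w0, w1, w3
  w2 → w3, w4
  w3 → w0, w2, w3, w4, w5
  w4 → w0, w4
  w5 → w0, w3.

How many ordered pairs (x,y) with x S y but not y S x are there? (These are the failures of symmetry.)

Enumerating: (w1,w0), (w1,w3), (w2,w4), (w3,w4), (w4,w0), (w5,w0).

6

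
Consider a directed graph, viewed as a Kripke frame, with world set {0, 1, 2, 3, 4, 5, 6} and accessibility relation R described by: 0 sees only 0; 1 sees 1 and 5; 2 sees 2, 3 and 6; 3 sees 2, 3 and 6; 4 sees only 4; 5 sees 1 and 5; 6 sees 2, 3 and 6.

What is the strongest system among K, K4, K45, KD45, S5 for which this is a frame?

S5

Transitive (axiom 4): yes — every two-step R-path is closed by a direct edge.
Euclidean (axiom 5): yes — any two successors of a common world are R-related.
Serial (axiom D): yes — every world has a successor (e.g. 0 R 0).
Reflexive (axiom T): yes — every world is R-related to itself.
So F validates K, K4, K45, KD45, S5. The strongest is S5.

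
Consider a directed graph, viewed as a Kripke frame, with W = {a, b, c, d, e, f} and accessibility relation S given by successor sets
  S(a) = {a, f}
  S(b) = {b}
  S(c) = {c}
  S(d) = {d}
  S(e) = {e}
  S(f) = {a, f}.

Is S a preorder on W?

Reflexive: yes — every world is S-related to itself.
Transitive: yes — every two-step S-path is closed by a direct edge.
So S is a preorder.

Yes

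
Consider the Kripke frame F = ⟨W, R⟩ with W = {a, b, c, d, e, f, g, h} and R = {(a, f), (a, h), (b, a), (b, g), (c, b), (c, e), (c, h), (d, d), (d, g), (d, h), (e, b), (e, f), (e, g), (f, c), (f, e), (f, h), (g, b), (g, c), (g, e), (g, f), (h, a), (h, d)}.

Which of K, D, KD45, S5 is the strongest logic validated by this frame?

D

Serial (axiom D): yes — every world has a successor (e.g. a R f).
Euclidean (axiom 5): no — a R h and a R f, but not h R f.
Transitive (axiom 4): no — a R f and f R c, but not a R c.
Reflexive (axiom T): no — a is not related to itself.
So F validates K, D; KD45 would additionally require R to be Euclidean and transitive. The strongest is D.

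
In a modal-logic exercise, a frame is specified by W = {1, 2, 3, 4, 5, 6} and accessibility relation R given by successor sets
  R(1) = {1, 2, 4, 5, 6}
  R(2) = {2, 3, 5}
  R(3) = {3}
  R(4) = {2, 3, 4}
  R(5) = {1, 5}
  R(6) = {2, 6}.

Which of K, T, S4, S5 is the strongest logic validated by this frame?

T

Reflexive (axiom T): yes — every world is R-related to itself.
Transitive (axiom 4): no — 1 R 2 and 2 R 3, but not 1 R 3.
Euclidean (axiom 5): no — 1 R 2 and 1 R 4, but not 2 R 4.
So F validates K, T; S4 would additionally require R to be transitive. The strongest is T.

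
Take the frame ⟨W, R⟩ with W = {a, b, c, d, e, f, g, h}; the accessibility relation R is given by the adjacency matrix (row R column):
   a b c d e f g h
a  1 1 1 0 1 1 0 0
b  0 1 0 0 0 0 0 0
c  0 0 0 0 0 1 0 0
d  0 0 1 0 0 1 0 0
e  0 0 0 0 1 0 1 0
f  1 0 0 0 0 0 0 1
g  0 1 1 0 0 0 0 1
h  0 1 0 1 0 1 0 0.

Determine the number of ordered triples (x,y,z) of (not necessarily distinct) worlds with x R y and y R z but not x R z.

Enumerating: (a,e,g), (a,f,h), (c,f,a), (c,f,h), (d,f,a), (d,f,h), (e,g,b), (e,g,c), (e,g,h), (f,a,b), (f,a,c), (f,a,e), … and 10 more.
Total: 22.

22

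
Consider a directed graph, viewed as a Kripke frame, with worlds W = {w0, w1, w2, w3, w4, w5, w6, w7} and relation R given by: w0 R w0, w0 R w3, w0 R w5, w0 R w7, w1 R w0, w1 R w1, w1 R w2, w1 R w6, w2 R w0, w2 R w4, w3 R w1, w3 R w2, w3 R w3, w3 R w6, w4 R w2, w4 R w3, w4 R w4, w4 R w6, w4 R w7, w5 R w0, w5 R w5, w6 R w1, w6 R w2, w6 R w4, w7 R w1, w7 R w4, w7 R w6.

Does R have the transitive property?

Transitive: no — w0 R w3 and w3 R w1, but not w0 R w1.

No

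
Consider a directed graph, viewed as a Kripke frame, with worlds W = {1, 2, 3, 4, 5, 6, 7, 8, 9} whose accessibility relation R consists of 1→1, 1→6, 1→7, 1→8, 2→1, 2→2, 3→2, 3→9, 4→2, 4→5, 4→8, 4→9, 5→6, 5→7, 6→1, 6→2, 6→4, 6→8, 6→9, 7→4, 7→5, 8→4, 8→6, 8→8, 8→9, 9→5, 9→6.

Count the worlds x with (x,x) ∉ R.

Enumerating: 3, 4, 5, 6, 7, 9.

6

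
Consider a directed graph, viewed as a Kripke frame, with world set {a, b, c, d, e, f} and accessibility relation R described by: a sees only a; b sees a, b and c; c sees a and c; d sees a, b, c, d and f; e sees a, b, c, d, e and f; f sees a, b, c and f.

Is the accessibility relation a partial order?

Reflexive: yes — every world is R-related to itself.
Transitive: yes — every two-step R-path is closed by a direct edge.
Antisymmetric: yes — no distinct pair is related both ways.
So R is a partial order.

Yes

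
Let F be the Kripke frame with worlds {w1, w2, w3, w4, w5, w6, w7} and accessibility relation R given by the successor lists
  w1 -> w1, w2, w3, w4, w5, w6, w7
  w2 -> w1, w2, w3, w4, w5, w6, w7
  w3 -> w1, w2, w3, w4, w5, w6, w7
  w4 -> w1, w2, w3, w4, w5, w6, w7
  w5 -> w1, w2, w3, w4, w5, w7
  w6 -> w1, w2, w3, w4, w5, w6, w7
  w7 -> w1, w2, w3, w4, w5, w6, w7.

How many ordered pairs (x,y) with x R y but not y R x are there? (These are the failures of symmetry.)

Enumerating: (w6,w5).

1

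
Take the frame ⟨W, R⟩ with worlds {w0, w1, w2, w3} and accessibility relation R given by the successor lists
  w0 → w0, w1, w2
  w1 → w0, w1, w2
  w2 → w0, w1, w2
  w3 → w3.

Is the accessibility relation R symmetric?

Symmetric: yes — every pair in R has its reverse in R.

Yes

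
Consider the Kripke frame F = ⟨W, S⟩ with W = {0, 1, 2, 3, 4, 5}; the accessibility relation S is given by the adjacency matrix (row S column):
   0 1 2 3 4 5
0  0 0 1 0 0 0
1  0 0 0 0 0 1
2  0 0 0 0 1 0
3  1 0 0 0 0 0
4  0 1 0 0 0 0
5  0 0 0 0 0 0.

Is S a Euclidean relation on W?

Euclidean: no — 0 S 2 and 0 S 2, but not 2 S 2.

No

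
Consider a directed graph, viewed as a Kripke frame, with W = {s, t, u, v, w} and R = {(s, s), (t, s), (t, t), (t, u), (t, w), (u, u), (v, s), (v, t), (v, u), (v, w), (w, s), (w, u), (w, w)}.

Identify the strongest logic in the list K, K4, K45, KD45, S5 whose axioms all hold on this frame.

Transitive (axiom 4): yes — every two-step R-path is closed by a direct edge.
Euclidean (axiom 5): no — t R s and t R u, but not s R u.
Serial (axiom D): yes — every world has a successor (e.g. s R s).
Reflexive (axiom T): no — v is not related to itself.
So F validates K, K4; K45 would additionally require R to be Euclidean. The strongest is K4.

K4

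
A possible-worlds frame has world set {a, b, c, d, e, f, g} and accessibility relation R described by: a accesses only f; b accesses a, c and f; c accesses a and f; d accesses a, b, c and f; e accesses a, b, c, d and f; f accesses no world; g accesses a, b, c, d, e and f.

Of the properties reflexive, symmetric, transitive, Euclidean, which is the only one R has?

Reflexive: no — a is not related to itself.
Symmetric: no — a R f but not f R a.
Transitive: yes — every two-step R-path is closed by a direct edge.
Euclidean: no — b R a and b R c, but not a R c.
Only transitive holds.

transitive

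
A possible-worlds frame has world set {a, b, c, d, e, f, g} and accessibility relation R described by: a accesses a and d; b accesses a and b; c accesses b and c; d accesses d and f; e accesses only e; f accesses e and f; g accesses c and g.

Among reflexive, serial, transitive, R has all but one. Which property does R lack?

transitive

Reflexive: yes — every world is R-related to itself.
Serial: yes — every world has a successor (e.g. a R a).
Transitive: no — a R d and d R f, but not a R f.
Only transitive fails.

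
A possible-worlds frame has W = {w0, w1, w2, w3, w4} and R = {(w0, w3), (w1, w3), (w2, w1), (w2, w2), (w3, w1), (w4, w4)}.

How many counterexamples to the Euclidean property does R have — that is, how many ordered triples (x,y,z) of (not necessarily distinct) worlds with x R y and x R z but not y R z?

5

Enumerating: (w0,w3,w3), (w1,w3,w3), (w2,w1,w1), (w2,w1,w2), (w3,w1,w1).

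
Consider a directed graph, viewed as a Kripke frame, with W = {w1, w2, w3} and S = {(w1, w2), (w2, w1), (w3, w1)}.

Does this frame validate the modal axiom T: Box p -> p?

No

The schema T characterises exactly the reflexive frames.
Reflexive: no — w1 is not related to itself.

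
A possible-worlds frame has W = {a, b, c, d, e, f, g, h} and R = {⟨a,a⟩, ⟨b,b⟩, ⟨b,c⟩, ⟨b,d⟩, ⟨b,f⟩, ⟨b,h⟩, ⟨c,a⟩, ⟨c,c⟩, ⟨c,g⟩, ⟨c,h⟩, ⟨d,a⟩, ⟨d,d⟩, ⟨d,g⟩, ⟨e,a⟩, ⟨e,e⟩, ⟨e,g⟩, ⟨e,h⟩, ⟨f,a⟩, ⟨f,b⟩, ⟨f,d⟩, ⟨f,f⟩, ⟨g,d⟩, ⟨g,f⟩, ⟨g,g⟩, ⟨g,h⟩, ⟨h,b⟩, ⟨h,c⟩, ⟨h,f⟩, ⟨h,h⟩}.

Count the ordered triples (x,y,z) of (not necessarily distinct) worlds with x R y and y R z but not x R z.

29

Enumerating: (b,c,a), (b,c,g), (b,d,a), (b,d,g), (b,f,a), (c,g,d), (c,g,f), (c,h,b), (c,h,f), (d,g,f), (d,g,h), (e,g,d), … and 17 more.
Total: 29.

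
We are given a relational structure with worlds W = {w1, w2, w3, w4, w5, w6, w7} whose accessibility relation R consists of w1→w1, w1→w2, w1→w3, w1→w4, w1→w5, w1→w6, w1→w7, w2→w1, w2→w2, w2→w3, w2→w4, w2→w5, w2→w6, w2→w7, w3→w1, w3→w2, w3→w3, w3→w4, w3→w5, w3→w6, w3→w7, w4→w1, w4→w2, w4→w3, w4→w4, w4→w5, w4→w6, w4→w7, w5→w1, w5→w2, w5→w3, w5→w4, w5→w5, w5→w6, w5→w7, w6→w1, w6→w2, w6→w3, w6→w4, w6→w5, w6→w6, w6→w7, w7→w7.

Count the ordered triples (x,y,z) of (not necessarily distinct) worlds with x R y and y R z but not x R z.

R is transitive; there are no such tuples.

0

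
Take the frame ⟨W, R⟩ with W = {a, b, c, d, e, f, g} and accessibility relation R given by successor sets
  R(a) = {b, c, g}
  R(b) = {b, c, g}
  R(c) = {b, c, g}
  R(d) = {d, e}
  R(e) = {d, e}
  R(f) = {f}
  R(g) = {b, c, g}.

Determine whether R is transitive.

Yes

Transitive: yes — every two-step R-path is closed by a direct edge.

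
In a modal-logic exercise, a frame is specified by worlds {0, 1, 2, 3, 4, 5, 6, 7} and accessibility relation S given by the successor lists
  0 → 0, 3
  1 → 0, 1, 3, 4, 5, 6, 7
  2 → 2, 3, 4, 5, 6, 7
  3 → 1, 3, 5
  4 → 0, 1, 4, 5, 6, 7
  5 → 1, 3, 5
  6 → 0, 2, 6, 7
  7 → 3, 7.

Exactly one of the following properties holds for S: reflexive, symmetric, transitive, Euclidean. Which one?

reflexive

Reflexive: yes — every world is S-related to itself.
Symmetric: no — 0 S 3 but not 3 S 0.
Transitive: no — 0 S 3 and 3 S 1, but not 0 S 1.
Euclidean: no — 1 S 0 and 1 S 4, but not 0 S 4.
Only reflexive holds.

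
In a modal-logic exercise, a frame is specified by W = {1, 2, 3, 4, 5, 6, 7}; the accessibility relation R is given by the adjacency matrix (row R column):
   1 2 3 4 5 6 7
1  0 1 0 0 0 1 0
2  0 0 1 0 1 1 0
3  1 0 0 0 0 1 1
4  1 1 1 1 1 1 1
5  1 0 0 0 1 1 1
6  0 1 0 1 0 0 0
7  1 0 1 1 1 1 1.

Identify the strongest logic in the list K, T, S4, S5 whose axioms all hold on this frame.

K

Reflexive (axiom T): no — 1 is not related to itself.
Transitive (axiom 4): no — 1 R 2 and 2 R 3, but not 1 R 3.
Euclidean (axiom 5): no — 2 R 3 and 2 R 5, but not 3 R 5.
So F validates K; T would additionally require R to be reflexive. The strongest is K.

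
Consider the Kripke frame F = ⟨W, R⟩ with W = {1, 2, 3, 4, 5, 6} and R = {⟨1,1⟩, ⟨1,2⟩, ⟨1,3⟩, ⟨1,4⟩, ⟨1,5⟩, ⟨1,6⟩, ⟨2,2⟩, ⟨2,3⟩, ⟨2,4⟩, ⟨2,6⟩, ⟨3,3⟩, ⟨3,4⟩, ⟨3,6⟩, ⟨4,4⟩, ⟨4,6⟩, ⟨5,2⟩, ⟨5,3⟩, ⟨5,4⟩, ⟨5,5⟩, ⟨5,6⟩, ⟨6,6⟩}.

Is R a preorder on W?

Reflexive: yes — every world is R-related to itself.
Transitive: yes — every two-step R-path is closed by a direct edge.
So R is a preorder.

Yes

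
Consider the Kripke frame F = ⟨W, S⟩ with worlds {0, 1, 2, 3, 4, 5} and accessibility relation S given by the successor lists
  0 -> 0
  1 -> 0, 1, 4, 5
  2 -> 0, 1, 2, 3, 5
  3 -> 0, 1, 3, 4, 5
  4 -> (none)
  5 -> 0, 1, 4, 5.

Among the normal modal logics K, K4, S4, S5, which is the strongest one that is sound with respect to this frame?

Transitive (axiom 4): no — 2 S 1 and 1 S 4, but not 2 S 4.
Reflexive (axiom T): no — 4 is not related to itself.
Euclidean (axiom 5): no — 1 S 0 and 1 S 4, but not 0 S 4.
So F validates K; K4 would additionally require S to be transitive. The strongest is K.

K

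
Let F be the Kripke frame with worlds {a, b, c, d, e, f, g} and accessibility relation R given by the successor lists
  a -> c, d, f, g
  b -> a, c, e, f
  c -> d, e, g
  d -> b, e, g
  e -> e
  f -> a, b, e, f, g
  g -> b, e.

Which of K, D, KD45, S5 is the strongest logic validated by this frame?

Serial (axiom D): yes — every world has a successor (e.g. a R c).
Euclidean (axiom 5): no — a R c and a R f, but not c R f.
Transitive (axiom 4): no — a R c and c R e, but not a R e.
Reflexive (axiom T): no — a is not related to itself.
So F validates K, D; KD45 would additionally require R to be Euclidean and transitive. The strongest is D.

D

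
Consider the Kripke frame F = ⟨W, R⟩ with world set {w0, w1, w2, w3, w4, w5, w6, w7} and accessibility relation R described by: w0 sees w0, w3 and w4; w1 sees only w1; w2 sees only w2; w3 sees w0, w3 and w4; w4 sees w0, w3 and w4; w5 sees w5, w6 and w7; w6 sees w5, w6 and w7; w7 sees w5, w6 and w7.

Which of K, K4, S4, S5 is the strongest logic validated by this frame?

S5

Transitive (axiom 4): yes — every two-step R-path is closed by a direct edge.
Reflexive (axiom T): yes — every world is R-related to itself.
Euclidean (axiom 5): yes — any two successors of a common world are R-related.
So F validates K, K4, S4, S5. The strongest is S5.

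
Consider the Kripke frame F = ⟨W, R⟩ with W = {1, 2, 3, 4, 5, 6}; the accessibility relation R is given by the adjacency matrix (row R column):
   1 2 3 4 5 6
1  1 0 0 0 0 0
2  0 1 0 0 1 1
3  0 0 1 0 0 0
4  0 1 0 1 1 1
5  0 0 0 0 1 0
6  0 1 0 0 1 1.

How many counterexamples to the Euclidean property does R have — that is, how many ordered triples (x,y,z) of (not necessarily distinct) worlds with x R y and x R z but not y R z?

9

Enumerating: (2,5,2), (2,5,6), (4,2,4), (4,5,2), (4,5,4), (4,5,6), (4,6,4), (6,5,2), (6,5,6).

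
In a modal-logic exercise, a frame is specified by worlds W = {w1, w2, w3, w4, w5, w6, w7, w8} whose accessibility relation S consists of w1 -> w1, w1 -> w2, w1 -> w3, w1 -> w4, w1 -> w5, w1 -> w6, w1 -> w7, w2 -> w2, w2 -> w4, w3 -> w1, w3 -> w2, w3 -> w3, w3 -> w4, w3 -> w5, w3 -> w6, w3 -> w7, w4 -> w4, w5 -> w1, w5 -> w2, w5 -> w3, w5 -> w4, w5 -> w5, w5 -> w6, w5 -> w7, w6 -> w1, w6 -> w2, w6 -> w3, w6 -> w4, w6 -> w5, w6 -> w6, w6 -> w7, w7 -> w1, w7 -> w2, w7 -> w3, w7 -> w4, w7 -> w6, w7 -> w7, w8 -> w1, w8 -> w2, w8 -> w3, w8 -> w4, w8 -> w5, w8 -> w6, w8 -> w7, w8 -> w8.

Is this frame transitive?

No

Transitive: no — w7 S w1 and w1 S w5, but not w7 S w5.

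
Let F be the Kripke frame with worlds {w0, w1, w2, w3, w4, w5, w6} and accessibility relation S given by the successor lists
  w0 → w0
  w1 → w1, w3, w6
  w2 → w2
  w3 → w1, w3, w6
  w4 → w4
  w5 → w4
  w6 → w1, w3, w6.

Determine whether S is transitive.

Transitive: yes — every two-step S-path is closed by a direct edge.

Yes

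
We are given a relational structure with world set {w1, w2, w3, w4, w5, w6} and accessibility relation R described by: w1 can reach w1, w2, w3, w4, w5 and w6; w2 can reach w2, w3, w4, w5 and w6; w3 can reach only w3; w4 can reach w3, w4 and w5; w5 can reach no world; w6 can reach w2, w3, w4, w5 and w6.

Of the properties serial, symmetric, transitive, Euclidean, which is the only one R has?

transitive

Serial: no — w5 has no R-successor.
Symmetric: no — w1 R w2 but not w2 R w1.
Transitive: yes — every two-step R-path is closed by a direct edge.
Euclidean: no — w1 R w3 and w1 R w2, but not w3 R w2.
Only transitive holds.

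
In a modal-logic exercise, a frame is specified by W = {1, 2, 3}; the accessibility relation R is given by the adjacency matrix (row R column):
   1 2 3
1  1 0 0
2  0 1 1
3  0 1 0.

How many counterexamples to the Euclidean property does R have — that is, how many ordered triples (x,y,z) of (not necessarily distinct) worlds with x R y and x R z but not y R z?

Enumerating: (2,3,3).

1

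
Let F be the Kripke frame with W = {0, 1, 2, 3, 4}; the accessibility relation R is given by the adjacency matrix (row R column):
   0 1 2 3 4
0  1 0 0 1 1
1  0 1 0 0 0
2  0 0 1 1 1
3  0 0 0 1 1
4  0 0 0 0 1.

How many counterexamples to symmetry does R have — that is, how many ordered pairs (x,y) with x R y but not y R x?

5

Enumerating: (0,3), (0,4), (2,3), (2,4), (3,4).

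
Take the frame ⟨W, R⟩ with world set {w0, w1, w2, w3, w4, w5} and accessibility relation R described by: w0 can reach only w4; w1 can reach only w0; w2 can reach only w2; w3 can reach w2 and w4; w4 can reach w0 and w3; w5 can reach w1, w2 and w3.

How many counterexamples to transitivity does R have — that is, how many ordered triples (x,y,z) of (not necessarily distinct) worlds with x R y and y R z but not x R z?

10

Enumerating: (w0,w4,w0), (w0,w4,w3), (w1,w0,w4), (w3,w4,w0), (w3,w4,w3), (w4,w0,w4), (w4,w3,w2), (w4,w3,w4), (w5,w1,w0), (w5,w3,w4).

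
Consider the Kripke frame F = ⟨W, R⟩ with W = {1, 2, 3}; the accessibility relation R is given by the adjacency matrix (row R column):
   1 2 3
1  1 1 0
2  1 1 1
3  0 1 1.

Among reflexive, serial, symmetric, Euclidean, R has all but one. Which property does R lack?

Reflexive: yes — every world is R-related to itself.
Serial: yes — every world has a successor (e.g. 1 R 1).
Symmetric: yes — every pair in R has its reverse in R.
Euclidean: no — 2 R 1 and 2 R 3, but not 1 R 3.
Only Euclidean fails.

Euclidean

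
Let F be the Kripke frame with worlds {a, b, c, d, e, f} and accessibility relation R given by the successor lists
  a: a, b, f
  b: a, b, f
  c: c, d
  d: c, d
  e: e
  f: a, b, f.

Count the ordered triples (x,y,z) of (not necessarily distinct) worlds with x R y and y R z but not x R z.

R is transitive; there are no such tuples.

0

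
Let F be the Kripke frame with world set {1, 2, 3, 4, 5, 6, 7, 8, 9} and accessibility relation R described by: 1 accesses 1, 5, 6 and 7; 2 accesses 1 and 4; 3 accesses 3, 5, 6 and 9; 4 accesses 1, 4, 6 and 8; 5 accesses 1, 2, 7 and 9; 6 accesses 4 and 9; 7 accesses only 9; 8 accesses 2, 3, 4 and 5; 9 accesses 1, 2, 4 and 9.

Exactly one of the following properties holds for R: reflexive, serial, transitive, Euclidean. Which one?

serial

Reflexive: no — 2 is not related to itself.
Serial: yes — every world has a successor (e.g. 1 R 1).
Transitive: no — 1 R 5 and 5 R 2, but not 1 R 2.
Euclidean: no — 1 R 5 and 1 R 6, but not 5 R 6.
Only serial holds.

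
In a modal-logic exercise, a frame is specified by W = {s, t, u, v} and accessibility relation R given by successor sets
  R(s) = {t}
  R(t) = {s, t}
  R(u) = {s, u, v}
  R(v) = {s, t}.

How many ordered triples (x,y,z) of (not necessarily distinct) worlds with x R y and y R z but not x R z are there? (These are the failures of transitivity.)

Enumerating: (s,t,s), (u,s,t), (u,v,t).

3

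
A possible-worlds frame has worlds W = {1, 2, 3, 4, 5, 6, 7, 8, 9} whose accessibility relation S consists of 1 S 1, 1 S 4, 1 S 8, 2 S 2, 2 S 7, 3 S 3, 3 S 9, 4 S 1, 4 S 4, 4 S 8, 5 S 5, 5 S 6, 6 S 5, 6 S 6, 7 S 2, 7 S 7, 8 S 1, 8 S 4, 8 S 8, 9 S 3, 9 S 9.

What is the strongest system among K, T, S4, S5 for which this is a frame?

S5

Reflexive (axiom T): yes — every world is S-related to itself.
Transitive (axiom 4): yes — every two-step S-path is closed by a direct edge.
Euclidean (axiom 5): yes — any two successors of a common world are S-related.
So F validates K, T, S4, S5. The strongest is S5.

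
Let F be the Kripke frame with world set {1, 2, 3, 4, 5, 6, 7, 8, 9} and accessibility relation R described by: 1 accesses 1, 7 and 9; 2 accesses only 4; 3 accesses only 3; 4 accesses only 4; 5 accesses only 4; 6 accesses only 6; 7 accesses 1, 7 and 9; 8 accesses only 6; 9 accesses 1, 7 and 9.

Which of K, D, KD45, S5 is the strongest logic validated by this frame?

KD45

Serial (axiom D): yes — every world has a successor (e.g. 1 R 1).
Euclidean (axiom 5): yes — any two successors of a common world are R-related.
Transitive (axiom 4): yes — every two-step R-path is closed by a direct edge.
Reflexive (axiom T): no — 2 is not related to itself.
So F validates K, D, KD45; S5 would additionally require R to be reflexive. The strongest is KD45.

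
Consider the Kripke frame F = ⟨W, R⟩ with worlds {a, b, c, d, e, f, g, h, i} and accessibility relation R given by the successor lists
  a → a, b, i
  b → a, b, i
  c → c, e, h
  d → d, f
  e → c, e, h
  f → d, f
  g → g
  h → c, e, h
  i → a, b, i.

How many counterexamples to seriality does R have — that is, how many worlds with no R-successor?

0

R is serial; there are no such worlds.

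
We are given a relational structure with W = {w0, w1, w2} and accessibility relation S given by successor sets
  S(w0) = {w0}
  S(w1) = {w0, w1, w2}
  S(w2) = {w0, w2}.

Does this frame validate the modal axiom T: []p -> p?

Yes

Axiom T corresponds to the accessibility relation being reflexive.
Reflexive: yes — every world is S-related to itself.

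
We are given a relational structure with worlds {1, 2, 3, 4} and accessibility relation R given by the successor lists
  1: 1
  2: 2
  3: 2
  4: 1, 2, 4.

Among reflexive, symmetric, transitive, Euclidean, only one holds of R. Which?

Reflexive: no — 3 is not related to itself.
Symmetric: no — 3 R 2 but not 2 R 3.
Transitive: yes — every two-step R-path is closed by a direct edge.
Euclidean: no — 4 R 1 and 4 R 2, but not 1 R 2.
Only transitive holds.

transitive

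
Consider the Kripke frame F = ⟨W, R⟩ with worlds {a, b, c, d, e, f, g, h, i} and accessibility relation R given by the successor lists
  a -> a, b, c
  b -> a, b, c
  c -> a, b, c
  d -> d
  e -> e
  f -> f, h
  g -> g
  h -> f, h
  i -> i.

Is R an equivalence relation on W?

Yes

Reflexive: yes — every world is R-related to itself.
Symmetric: yes — every pair in R has its reverse in R.
Transitive: yes — every two-step R-path is closed by a direct edge.
So R is an equivalence relation.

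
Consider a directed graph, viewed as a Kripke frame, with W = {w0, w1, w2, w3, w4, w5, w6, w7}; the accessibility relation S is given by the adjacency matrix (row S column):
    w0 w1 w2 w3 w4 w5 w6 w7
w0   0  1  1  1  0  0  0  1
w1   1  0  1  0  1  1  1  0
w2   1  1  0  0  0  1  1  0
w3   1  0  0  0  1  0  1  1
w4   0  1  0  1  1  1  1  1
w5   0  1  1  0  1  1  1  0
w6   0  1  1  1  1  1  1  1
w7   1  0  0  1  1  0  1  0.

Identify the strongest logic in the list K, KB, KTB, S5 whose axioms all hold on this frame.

Symmetric (axiom B): yes — every pair in S has its reverse in S.
Reflexive (axiom T): no — w0 is not related to itself.
Euclidean (axiom 5): no — w0 S w1 and w0 S w3, but not w1 S w3.
So F validates K, KB; KTB would additionally require S to be reflexive. The strongest is KB.

KB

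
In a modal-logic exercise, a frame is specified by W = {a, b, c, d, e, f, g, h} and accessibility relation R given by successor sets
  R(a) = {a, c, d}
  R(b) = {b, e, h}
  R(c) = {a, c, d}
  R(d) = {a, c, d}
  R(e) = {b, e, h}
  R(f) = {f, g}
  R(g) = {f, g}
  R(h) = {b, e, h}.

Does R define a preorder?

Reflexive: yes — every world is R-related to itself.
Transitive: yes — every two-step R-path is closed by a direct edge.
So R is a preorder.

Yes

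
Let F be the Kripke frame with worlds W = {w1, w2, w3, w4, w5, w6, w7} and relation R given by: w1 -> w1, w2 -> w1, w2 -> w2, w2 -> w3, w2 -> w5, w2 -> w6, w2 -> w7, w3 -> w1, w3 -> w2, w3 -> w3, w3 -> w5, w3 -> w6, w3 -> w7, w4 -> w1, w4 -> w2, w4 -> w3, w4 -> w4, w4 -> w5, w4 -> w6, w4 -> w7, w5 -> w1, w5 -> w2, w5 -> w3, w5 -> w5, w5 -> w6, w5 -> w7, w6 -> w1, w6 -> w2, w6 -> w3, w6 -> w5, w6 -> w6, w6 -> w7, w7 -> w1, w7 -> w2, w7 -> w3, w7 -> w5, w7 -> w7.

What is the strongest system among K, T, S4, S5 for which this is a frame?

T

Reflexive (axiom T): yes — every world is R-related to itself.
Transitive (axiom 4): no — w7 R w2 and w2 R w6, but not w7 R w6.
Euclidean (axiom 5): no — w2 R w1 and w2 R w3, but not w1 R w3.
So F validates K, T; S4 would additionally require R to be transitive. The strongest is T.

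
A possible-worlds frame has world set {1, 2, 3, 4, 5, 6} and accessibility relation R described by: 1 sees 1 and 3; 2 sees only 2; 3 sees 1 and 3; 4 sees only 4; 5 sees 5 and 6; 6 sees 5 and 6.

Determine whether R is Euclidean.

Euclidean: yes — any two successors of a common world are R-related.

Yes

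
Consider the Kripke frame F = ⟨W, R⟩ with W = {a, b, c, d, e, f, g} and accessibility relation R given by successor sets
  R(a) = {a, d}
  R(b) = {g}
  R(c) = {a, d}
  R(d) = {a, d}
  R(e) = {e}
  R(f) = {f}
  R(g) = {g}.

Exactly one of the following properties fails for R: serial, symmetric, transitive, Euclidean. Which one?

symmetric

Serial: yes — every world has a successor (e.g. a R a).
Symmetric: no — b R g but not g R b.
Transitive: yes — every two-step R-path is closed by a direct edge.
Euclidean: yes — any two successors of a common world are R-related.
Only symmetric fails.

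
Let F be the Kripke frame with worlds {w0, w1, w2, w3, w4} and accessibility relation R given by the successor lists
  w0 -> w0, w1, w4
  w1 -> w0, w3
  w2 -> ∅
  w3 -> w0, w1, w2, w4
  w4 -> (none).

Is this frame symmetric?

No

Symmetric: no — w0 R w4 but not w4 R w0.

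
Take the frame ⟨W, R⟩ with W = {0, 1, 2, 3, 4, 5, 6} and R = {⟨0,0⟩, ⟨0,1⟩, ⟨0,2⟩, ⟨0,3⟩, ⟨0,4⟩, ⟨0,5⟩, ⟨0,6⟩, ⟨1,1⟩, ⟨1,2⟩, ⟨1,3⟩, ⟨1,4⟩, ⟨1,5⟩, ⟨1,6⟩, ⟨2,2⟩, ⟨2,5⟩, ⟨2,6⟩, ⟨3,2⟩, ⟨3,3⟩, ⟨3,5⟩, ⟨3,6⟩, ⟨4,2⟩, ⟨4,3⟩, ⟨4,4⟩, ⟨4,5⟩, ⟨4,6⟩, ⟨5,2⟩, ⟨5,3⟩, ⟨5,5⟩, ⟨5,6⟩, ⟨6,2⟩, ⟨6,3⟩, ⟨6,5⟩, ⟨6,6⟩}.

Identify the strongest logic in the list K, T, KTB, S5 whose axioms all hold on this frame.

T

Reflexive (axiom T): yes — every world is R-related to itself.
Symmetric (axiom B): no — 0 R 1 but not 1 R 0.
Euclidean (axiom 5): no — 0 R 2 and 0 R 1, but not 2 R 1.
So F validates K, T; KTB would additionally require R to be symmetric. The strongest is T.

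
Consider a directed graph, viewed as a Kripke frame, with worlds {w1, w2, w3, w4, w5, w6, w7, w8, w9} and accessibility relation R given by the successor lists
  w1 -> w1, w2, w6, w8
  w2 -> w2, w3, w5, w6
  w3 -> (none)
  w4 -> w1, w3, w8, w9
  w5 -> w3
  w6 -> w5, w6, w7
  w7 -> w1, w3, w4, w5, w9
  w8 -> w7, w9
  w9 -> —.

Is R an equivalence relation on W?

No

Reflexive: no — w3 is not related to itself.
Symmetric: no — w1 R w2 but not w2 R w1.
Transitive: no — w1 R w2 and w2 R w3, but not w1 R w3.
So R is not an equivalence relation.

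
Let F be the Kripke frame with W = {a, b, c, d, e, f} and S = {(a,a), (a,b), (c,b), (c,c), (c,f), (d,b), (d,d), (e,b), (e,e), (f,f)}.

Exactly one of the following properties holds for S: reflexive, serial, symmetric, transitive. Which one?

Reflexive: no — b is not related to itself.
Serial: no — b has no S-successor.
Symmetric: no — a S b but not b S a.
Transitive: yes — every two-step S-path is closed by a direct edge.
Only transitive holds.

transitive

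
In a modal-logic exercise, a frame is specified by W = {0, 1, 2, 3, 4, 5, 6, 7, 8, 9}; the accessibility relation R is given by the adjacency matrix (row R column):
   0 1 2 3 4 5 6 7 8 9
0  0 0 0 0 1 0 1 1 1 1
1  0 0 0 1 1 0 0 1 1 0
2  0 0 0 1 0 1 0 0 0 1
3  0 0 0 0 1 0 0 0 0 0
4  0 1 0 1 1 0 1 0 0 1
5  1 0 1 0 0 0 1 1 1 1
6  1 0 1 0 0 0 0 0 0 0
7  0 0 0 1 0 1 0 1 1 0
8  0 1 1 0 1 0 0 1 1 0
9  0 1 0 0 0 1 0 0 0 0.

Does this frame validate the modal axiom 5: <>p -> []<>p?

No

By correspondence theory, 5 is valid on a frame iff R is Euclidean.
Euclidean: no — 0 R 4 and 0 R 7, but not 4 R 7.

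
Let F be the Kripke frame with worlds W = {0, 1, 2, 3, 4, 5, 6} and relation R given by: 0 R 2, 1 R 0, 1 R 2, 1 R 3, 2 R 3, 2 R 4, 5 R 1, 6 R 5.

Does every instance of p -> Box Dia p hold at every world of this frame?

No

Axiom B corresponds to the accessibility relation being symmetric.
Symmetric: no — 0 R 2 but not 2 R 0.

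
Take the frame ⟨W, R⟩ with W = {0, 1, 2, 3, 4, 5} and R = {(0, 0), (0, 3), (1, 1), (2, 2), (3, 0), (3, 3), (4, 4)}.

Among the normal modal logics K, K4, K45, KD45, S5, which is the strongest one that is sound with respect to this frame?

Transitive (axiom 4): yes — every two-step R-path is closed by a direct edge.
Euclidean (axiom 5): yes — any two successors of a common world are R-related.
Serial (axiom D): no — 5 has no R-successor.
Reflexive (axiom T): no — 5 is not related to itself.
So F validates K, K4, K45; KD45 would additionally require R to be serial. The strongest is K45.

K45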